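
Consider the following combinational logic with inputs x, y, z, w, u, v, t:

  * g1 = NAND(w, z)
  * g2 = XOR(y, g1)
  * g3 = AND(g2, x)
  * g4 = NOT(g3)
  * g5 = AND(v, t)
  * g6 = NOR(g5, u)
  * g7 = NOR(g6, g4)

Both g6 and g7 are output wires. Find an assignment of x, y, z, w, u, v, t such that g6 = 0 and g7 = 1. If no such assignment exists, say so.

Check with x=1 y=0 z=0 w=0 u=1 v=0 t=0:
g1 = NAND(w, z) = NAND(0, 0) = 1
g2 = XOR(y, g1) = XOR(0, 1) = 1
g3 = AND(g2, x) = AND(1, 1) = 1
g4 = NOT(g3) = NOT 1 = 0
g5 = AND(v, t) = AND(0, 0) = 0
g6 = NOR(g5, u) = NOR(0, 1) = 0
g7 = NOR(g6, g4) = NOR(0, 0) = 1
So g6 = 0 and g7 = 1.

x=1 y=0 z=0 w=0 u=1 v=0 t=0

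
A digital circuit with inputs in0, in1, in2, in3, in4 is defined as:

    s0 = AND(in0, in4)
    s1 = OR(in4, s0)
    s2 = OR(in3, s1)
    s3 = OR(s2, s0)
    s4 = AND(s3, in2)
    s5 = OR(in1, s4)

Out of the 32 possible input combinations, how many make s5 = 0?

10

s5 = OR(in1, s4) must be 0, so both in1 = 0 and s4 = 0.
s4 = AND(s3, in2) must be 0, so at least one of s3, in2 is 0.
Enumerating the 32 input combinations, 10 give s5 = 0 and 22 give s5 = 1.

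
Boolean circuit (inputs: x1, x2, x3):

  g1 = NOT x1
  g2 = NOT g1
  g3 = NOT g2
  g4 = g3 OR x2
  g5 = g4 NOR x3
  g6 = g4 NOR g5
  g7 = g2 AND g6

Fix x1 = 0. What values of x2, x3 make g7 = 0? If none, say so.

Check with x1 = 0 and x2=0, x3=1:
g1 = NOT x1 = NOT 0 = 1
g2 = NOT g1 = NOT 1 = 0
g3 = NOT g2 = NOT 0 = 1
g4 = g3 OR x2 = 1 OR 0 = 1
g5 = g4 NOR x3 = 1 NOR 1 = 0
g6 = g4 NOR g5 = 1 NOR 0 = 0
g7 = g2 AND g6 = 0 AND 0 = 0
So g7 = 0.

x2=0, x3=1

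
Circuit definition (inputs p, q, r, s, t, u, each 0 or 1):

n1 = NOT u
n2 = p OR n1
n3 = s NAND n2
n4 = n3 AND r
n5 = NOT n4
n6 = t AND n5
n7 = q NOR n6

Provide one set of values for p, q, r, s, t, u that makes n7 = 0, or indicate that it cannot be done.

n7 = q NOR n6 must be 0, so at least one of q, n6 is 1.
Check with p=0, q=1, r=1, s=0, t=1, u=0:
n1 = NOT u = NOT 0 = 1
n2 = p OR n1 = 0 OR 1 = 1
n3 = s NAND n2 = 0 NAND 1 = 1
n4 = n3 AND r = 1 AND 1 = 1
n5 = NOT n4 = NOT 1 = 0
n6 = t AND n5 = 1 AND 0 = 0
n7 = q NOR n6 = 1 NOR 0 = 0
So n7 = 0 as required.

p=0, q=1, r=1, s=0, t=1, u=0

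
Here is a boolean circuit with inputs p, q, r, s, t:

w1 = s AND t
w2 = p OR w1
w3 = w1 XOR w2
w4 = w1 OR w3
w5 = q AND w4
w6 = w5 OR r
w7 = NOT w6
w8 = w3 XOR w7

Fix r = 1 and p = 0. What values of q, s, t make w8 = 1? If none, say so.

no solution exists

With r = 1 and p = 0 fixed, none of the 8 settings of q, s, t give w8 = 1.
For example, with q=0, s=1, t=1:
w1 = s AND t = 1 AND 1 = 1
w2 = p OR w1 = 0 OR 1 = 1
w3 = w1 XOR w2 = 1 XOR 1 = 0
w4 = w1 OR w3 = 1 OR 0 = 1
w5 = q AND w4 = 0 AND 1 = 0
w6 = w5 OR r = 0 OR 1 = 1
w7 = NOT w6 = NOT 1 = 0
w8 = w3 XOR w7 = 0 XOR 0 = 0
giving w8 = 0 ≠ 1.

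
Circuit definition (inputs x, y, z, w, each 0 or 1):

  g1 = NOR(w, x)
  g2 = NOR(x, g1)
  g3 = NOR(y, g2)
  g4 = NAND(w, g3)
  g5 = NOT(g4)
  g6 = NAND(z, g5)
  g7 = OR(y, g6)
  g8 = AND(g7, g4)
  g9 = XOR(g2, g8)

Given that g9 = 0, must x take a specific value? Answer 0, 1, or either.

either

Both values of x occur among assignments with g9 = 0:
  x=0: x=0, y=0, z=0, w=1
  x=1: x=1, y=0, z=0, w=1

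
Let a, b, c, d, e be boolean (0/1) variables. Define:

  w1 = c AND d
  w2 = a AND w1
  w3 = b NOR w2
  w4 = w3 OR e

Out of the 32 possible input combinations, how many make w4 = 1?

23

w4 = w3 OR e must be 1, so at least one of w3, e is 1.
Enumerating the 32 input combinations, 23 give w4 = 1 and 9 give w4 = 0.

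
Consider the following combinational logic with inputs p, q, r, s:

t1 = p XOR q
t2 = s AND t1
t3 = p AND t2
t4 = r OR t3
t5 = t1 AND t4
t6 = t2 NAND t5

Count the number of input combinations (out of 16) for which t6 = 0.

t6 = t2 NAND t5 must be 0, so both t2 = 1 and t5 = 1.
t2 = s AND t1 must be 1, so both s = 1 and t1 = 1.
t5 = t1 AND t4 must be 1, so both t1 = 1 and t4 = 1.
Satisfying assignments:
  p=0, q=1, r=1, s=1
  p=1, q=0, r=0, s=1
  p=1, q=0, r=1, s=1

3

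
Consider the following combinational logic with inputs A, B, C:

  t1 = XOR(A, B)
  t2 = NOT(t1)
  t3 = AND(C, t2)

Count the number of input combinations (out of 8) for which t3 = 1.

t3 = AND(C, t2) must be 1, so both C = 1 and t2 = 1.
t2 = NOT(t1) must be 1, so t1 = 0.
Enumerating the 8 input combinations, 2 give t3 = 1 and 6 give t3 = 0.

2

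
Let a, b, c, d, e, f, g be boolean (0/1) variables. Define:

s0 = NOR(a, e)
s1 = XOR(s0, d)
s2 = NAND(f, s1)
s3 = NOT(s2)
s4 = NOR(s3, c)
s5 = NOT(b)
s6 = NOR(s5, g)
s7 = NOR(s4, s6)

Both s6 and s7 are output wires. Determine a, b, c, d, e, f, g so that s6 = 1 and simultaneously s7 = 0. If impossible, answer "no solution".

Check with a=1, b=1, c=0, d=1, e=0, f=1, g=0:
s0 = NOR(a, e) = NOR(1, 0) = 0
s1 = XOR(s0, d) = XOR(0, 1) = 1
s2 = NAND(f, s1) = NAND(1, 1) = 0
s3 = NOT(s2) = NOT 0 = 1
s4 = NOR(s3, c) = NOR(1, 0) = 0
s5 = NOT(b) = NOT 1 = 0
s6 = NOR(s5, g) = NOR(0, 0) = 1
s7 = NOR(s4, s6) = NOR(0, 1) = 0
So s6 = 1 and s7 = 0.

a=1, b=1, c=0, d=1, e=0, f=1, g=0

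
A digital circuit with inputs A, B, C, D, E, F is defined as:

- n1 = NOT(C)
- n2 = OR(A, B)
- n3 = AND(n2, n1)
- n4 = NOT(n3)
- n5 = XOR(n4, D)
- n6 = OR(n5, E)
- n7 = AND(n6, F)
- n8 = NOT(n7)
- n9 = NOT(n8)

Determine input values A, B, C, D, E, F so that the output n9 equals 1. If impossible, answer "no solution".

A=0 B=1 C=1 D=1 E=1 F=1

n9 = NOT(n8) must be 1, so n8 = 0.
Check with A=0 B=1 C=1 D=1 E=1 F=1:
n1 = NOT(C) = NOT 1 = 0
n2 = OR(A, B) = OR(0, 1) = 1
n3 = AND(n2, n1) = AND(1, 0) = 0
n4 = NOT(n3) = NOT 0 = 1
n5 = XOR(n4, D) = XOR(1, 1) = 0
n6 = OR(n5, E) = OR(0, 1) = 1
n7 = AND(n6, F) = AND(1, 1) = 1
n8 = NOT(n7) = NOT 1 = 0
n9 = NOT(n8) = NOT 0 = 1
So n9 = 1 as required.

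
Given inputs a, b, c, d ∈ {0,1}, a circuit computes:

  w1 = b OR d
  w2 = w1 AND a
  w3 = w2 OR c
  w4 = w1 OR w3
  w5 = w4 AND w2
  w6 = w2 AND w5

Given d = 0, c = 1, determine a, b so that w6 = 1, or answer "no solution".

a=1 b=1

Check with d = 0, c = 1 and a=1, b=1:
w1 = b OR d = 1 OR 0 = 1
w2 = w1 AND a = 1 AND 1 = 1
w3 = w2 OR c = 1 OR 1 = 1
w4 = w1 OR w3 = 1 OR 1 = 1
w5 = w4 AND w2 = 1 AND 1 = 1
w6 = w2 AND w5 = 1 AND 1 = 1
So w6 = 1.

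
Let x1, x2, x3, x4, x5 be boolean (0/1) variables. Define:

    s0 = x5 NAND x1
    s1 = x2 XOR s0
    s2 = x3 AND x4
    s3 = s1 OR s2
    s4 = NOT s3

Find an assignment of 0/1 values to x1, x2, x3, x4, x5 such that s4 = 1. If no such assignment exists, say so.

x1=0, x2=1, x3=0, x4=1, x5=1

s4 = NOT s3 must be 1, so s3 = 0.
Check with x1=0, x2=1, x3=0, x4=1, x5=1:
s0 = x5 NAND x1 = 1 NAND 0 = 1
s1 = x2 XOR s0 = 1 XOR 1 = 0
s2 = x3 AND x4 = 0 AND 1 = 0
s3 = s1 OR s2 = 0 OR 0 = 0
s4 = NOT s3 = NOT 0 = 1
So s4 = 1 as required.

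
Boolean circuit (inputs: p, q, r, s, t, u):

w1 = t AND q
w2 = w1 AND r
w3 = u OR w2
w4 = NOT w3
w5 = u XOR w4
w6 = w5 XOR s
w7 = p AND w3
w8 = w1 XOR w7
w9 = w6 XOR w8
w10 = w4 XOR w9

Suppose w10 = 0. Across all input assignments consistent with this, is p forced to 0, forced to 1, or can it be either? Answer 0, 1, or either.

Both values of p occur among assignments with w10 = 0:
  p=0: p=0, q=0, r=0, s=0, t=0, u=0
  p=1: p=1, q=0, r=0, s=0, t=0, u=0

either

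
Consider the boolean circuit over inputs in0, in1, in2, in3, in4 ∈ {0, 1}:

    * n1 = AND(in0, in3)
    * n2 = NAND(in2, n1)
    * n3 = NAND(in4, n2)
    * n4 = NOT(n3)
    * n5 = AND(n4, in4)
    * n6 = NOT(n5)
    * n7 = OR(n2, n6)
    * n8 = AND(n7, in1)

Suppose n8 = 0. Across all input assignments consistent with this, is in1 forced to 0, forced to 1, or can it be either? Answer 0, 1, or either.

0

n8 = AND(n7, in1) must be 0, so at least one of n7, in1 is 0.
Every assignment with n8 = 0 has in1 = 0; there are 16 such assignment(s).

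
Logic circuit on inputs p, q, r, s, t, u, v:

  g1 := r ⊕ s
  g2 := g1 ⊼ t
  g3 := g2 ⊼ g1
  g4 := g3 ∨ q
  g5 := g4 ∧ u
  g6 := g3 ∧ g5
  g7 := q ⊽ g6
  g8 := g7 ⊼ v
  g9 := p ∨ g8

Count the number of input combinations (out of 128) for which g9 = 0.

10

g9 = p ∨ g8 must be 0, so both p = 0 and g8 = 0.
g8 = g7 ⊼ v must be 0, so both g7 = 1 and v = 1.
Enumerating the 128 input combinations, 10 give g9 = 0 and 118 give g9 = 1.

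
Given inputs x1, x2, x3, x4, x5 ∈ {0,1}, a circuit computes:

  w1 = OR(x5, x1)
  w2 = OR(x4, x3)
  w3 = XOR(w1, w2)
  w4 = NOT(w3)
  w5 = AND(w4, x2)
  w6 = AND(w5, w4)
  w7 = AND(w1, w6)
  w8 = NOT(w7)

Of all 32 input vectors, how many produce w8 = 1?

w8 = NOT(w7) must be 1, so w7 = 0.
Enumerating the 32 input combinations, 23 give w8 = 1 and 9 give w8 = 0.

23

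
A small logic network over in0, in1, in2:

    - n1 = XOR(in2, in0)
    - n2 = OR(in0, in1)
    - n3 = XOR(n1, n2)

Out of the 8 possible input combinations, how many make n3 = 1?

n3 = XOR(n1, n2) must be 1, so n1 and n2 differ.
Satisfying assignments:
  in0=0, in1=0, in2=1
  in0=0, in1=1, in2=0
  in0=1, in1=0, in2=1
  in0=1, in1=1, in2=1

4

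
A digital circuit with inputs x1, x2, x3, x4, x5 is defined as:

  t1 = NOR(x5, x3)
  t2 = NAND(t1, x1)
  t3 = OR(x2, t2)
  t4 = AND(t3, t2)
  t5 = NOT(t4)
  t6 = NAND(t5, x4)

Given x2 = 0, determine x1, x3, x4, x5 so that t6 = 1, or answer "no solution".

x1=1 x3=0 x4=1 x5=1

t6 = NAND(t5, x4) must be 1, so at least one of t5, x4 is 0.
Check with x2 = 0 and x1=1, x3=0, x4=1, x5=1:
t1 = NOR(x5, x3) = NOR(1, 0) = 0
t2 = NAND(t1, x1) = NAND(0, 1) = 1
t3 = OR(x2, t2) = OR(0, 1) = 1
t4 = AND(t3, t2) = AND(1, 1) = 1
t5 = NOT(t4) = NOT 1 = 0
t6 = NAND(t5, x4) = NAND(0, 1) = 1
So t6 = 1.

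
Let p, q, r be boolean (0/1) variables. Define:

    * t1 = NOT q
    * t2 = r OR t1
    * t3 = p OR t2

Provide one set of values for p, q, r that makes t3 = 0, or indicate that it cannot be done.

t3 = p OR t2 must be 0, so both p = 0 and t2 = 0.
t2 = r OR t1 must be 0, so both r = 0 and t1 = 0.
Check with p=0, q=1, r=0:
t1 = NOT q = NOT 1 = 0
t2 = r OR t1 = 0 OR 0 = 0
t3 = p OR t2 = 0 OR 0 = 0
So t3 = 0 as required.

p=0, q=1, r=0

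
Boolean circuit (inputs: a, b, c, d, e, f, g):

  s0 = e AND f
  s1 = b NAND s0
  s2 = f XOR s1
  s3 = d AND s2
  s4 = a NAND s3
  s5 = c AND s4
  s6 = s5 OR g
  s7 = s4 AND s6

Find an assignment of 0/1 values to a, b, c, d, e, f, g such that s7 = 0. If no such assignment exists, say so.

a=0 b=1 c=0 d=0 e=0 f=0 g=0

s7 = s4 AND s6 must be 0, so at least one of s4, s6 is 0.
Check with a=0 b=1 c=0 d=0 e=0 f=0 g=0:
s0 = e AND f = 0 AND 0 = 0
s1 = b NAND s0 = 1 NAND 0 = 1
s2 = f XOR s1 = 0 XOR 1 = 1
s3 = d AND s2 = 0 AND 1 = 0
s4 = a NAND s3 = 0 NAND 0 = 1
s5 = c AND s4 = 0 AND 1 = 0
s6 = s5 OR g = 0 OR 0 = 0
s7 = s4 AND s6 = 1 AND 0 = 0
So s7 = 0 as required.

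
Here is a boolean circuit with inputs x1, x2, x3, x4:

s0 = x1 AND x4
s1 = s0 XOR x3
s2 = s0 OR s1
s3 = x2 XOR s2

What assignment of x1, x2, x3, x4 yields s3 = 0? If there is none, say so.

x1=1, x2=1, x3=0, x4=1

s3 = x2 XOR s2 must be 0, so x2 and s2 are equal.
Check with x1=1, x2=1, x3=0, x4=1:
s0 = x1 AND x4 = 1 AND 1 = 1
s1 = s0 XOR x3 = 1 XOR 0 = 1
s2 = s0 OR s1 = 1 OR 1 = 1
s3 = x2 XOR s2 = 1 XOR 1 = 0
So s3 = 0 as required.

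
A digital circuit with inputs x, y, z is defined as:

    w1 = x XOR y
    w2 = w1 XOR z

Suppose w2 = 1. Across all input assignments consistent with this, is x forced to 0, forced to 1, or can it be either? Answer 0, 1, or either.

Both values of x occur among assignments with w2 = 1:
  x=0: x=0, y=0, z=1
  x=1: x=1, y=0, z=0

either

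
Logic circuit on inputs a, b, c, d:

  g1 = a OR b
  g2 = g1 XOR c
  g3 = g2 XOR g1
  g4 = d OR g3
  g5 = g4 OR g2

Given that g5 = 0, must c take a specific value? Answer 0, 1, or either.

0

g5 = g4 OR g2 must be 0, so both g4 = 0 and g2 = 0.
Every assignment with g5 = 0 has c = 0; there are 1 such assignment(s).
  a=0, b=0, c=0, d=0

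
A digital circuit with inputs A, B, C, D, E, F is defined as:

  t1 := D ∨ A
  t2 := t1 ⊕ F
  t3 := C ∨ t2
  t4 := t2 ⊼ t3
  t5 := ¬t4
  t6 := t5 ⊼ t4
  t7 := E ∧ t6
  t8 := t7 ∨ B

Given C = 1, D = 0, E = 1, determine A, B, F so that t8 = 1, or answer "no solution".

A=1, B=0, F=1

Check with C = 1, D = 0, E = 1 and A=1, B=0, F=1:
t1 = D ∨ A = 0 ∨ 1 = 1
t2 = t1 ⊕ F = 1 ⊕ 1 = 0
t3 = C ∨ t2 = 1 ∨ 0 = 1
t4 = t2 ⊼ t3 = 0 ⊼ 1 = 1
t5 = ¬t4 = ¬1 = 0
t6 = t5 ⊼ t4 = 0 ⊼ 1 = 1
t7 = E ∧ t6 = 1 ∧ 1 = 1
t8 = t7 ∨ B = 1 ∨ 0 = 1
So t8 = 1.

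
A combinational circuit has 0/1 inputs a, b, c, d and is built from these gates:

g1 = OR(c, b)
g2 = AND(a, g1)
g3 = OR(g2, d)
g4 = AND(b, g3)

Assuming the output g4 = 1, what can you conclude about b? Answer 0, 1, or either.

1

g4 = AND(b, g3) must be 1, so both b = 1 and g3 = 1.
g3 = OR(g2, d) must be 1, so at least one of g2, d is 1.
Every assignment with g4 = 1 has b = 1; there are 6 such assignment(s).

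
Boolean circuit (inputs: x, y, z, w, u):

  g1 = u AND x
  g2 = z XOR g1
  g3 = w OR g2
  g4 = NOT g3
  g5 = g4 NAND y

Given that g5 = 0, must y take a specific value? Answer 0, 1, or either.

g5 = g4 NAND y must be 0, so both g4 = 1 and y = 1.
g4 = NOT g3 must be 1, so g3 = 0.
Every assignment with g5 = 0 has y = 1; there are 4 such assignment(s).
  x=0, y=1, z=0, w=0, u=0
  x=0, y=1, z=0, w=0, u=1
  x=1, y=1, z=0, w=0, u=0
  x=1, y=1, z=1, w=0, u=1

1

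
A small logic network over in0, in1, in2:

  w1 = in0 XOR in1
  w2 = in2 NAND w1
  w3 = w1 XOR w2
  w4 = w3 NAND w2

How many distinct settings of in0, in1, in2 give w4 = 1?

4

w4 = w3 NAND w2 must be 1, so at least one of w3, w2 is 0.
Satisfying assignments:
  in0=0, in1=1, in2=0
  in0=0, in1=1, in2=1
  in0=1, in1=0, in2=0
  in0=1, in1=0, in2=1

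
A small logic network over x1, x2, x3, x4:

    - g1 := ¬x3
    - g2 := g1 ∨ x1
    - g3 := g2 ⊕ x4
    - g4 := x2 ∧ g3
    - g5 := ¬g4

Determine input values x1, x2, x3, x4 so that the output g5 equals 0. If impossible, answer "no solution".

g5 = ¬g4 must be 0, so g4 = 1.
Check with x1=0, x2=1, x3=1, x4=1:
g1 = ¬x3 = ¬1 = 0
g2 = g1 ∨ x1 = 0 ∨ 0 = 0
g3 = g2 ⊕ x4 = 0 ⊕ 1 = 1
g4 = x2 ∧ g3 = 1 ∧ 1 = 1
g5 = ¬g4 = ¬1 = 0
So g5 = 0 as required.

x1=0, x2=1, x3=1, x4=1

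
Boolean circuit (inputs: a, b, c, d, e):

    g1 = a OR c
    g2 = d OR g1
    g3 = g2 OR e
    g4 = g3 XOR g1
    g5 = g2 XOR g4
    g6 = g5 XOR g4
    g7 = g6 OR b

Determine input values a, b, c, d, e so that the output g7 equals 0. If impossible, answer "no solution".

a=0, b=0, c=0, d=0, e=1

g7 = g6 OR b must be 0, so both g6 = 0 and b = 0.
g6 = g5 XOR g4 must be 0, so g5 and g4 are equal.
Check with a=0, b=0, c=0, d=0, e=1:
g1 = a OR c = 0 OR 0 = 0
g2 = d OR g1 = 0 OR 0 = 0
g3 = g2 OR e = 0 OR 1 = 1
g4 = g3 XOR g1 = 1 XOR 0 = 1
g5 = g2 XOR g4 = 0 XOR 1 = 1
g6 = g5 XOR g4 = 1 XOR 1 = 0
g7 = g6 OR b = 0 OR 0 = 0
So g7 = 0 as required.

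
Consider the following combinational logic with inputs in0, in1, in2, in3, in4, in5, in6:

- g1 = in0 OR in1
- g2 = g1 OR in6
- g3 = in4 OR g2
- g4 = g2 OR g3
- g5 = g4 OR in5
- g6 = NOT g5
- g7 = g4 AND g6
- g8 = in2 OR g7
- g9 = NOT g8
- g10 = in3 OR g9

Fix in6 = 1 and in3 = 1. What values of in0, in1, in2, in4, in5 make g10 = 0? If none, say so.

no solution exists

With in6 = 1 and in3 = 1 fixed, none of the 32 settings of in0, in1, in2, in4, in5 give g10 = 0.
For example, with in0=1, in1=0, in2=0, in4=0, in5=0:
g1 = in0 OR in1 = 1 OR 0 = 1
g2 = g1 OR in6 = 1 OR 1 = 1
g3 = in4 OR g2 = 0 OR 1 = 1
g4 = g2 OR g3 = 1 OR 1 = 1
g5 = g4 OR in5 = 1 OR 0 = 1
g6 = NOT g5 = NOT 1 = 0
g7 = g4 AND g6 = 1 AND 0 = 0
g8 = in2 OR g7 = 0 OR 0 = 0
g9 = NOT g8 = NOT 0 = 1
g10 = in3 OR g9 = 1 OR 1 = 1
giving g10 = 1 ≠ 0.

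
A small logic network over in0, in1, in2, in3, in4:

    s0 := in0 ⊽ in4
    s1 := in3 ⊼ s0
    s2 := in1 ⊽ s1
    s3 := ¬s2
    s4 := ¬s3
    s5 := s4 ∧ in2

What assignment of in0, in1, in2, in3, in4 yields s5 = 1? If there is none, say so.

s5 = s4 ∧ in2 must be 1, so both s4 = 1 and in2 = 1.
s4 = ¬s3 must be 1, so s3 = 0.
s3 = ¬s2 must be 0, so s2 = 1.
Check with in0=0 in1=0 in2=1 in3=1 in4=0:
s0 = in0 ⊽ in4 = 0 ⊽ 0 = 1
s1 = in3 ⊼ s0 = 1 ⊼ 1 = 0
s2 = in1 ⊽ s1 = 0 ⊽ 0 = 1
s3 = ¬s2 = ¬1 = 0
s4 = ¬s3 = ¬0 = 1
s5 = s4 ∧ in2 = 1 ∧ 1 = 1
So s5 = 1 as required.

in0=0 in1=0 in2=1 in3=1 in4=0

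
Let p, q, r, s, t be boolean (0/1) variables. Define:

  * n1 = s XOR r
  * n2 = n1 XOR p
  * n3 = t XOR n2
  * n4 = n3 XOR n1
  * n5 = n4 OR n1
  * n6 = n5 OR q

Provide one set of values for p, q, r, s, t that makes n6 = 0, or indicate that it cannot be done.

n6 = n5 OR q must be 0, so both n5 = 0 and q = 0.
Check with p=0 q=0 r=1 s=1 t=0:
n1 = s XOR r = 1 XOR 1 = 0
n2 = n1 XOR p = 0 XOR 0 = 0
n3 = t XOR n2 = 0 XOR 0 = 0
n4 = n3 XOR n1 = 0 XOR 0 = 0
n5 = n4 OR n1 = 0 OR 0 = 0
n6 = n5 OR q = 0 OR 0 = 0
So n6 = 0 as required.

p=0 q=0 r=1 s=1 t=0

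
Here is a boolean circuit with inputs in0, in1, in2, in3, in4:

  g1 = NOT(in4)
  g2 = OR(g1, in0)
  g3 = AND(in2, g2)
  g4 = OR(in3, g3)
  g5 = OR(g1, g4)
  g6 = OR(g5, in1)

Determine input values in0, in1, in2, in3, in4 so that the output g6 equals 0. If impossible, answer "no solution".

in0=0, in1=0, in2=0, in3=0, in4=1

Check with in0=0, in1=0, in2=0, in3=0, in4=1:
g1 = NOT(in4) = NOT 1 = 0
g2 = OR(g1, in0) = OR(0, 0) = 0
g3 = AND(in2, g2) = AND(0, 0) = 0
g4 = OR(in3, g3) = OR(0, 0) = 0
g5 = OR(g1, g4) = OR(0, 0) = 0
g6 = OR(g5, in1) = OR(0, 0) = 0
So g6 = 0 as required.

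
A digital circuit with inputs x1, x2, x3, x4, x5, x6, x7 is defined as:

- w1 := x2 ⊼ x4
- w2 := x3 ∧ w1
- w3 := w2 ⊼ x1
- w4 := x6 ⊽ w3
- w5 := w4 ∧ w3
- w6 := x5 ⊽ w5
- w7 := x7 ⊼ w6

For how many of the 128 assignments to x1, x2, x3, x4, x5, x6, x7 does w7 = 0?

w7 = x7 ⊼ w6 must be 0, so both x7 = 1 and w6 = 1.
Enumerating the 128 input combinations, 32 give w7 = 0 and 96 give w7 = 1.

32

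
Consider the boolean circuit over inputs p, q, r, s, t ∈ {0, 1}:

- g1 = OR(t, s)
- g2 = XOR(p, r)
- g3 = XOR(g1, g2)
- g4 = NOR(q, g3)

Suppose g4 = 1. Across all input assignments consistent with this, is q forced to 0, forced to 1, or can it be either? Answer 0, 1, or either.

g4 = NOR(q, g3) must be 1, so both q = 0 and g3 = 0.
Every assignment with g4 = 1 has q = 0; there are 8 such assignment(s).

0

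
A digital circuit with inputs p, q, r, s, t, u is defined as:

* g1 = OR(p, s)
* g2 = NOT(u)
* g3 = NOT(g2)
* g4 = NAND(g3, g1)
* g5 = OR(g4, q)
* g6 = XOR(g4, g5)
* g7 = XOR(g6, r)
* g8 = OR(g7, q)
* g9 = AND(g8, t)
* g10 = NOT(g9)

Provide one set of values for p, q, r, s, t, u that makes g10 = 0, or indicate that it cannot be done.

Check with p=1, q=1, r=0, s=0, t=1, u=1:
g1 = OR(p, s) = OR(1, 0) = 1
g2 = NOT(u) = NOT 1 = 0
g3 = NOT(g2) = NOT 0 = 1
g4 = NAND(g3, g1) = NAND(1, 1) = 0
g5 = OR(g4, q) = OR(0, 1) = 1
g6 = XOR(g4, g5) = XOR(0, 1) = 1
g7 = XOR(g6, r) = XOR(1, 0) = 1
g8 = OR(g7, q) = OR(1, 1) = 1
g9 = AND(g8, t) = AND(1, 1) = 1
g10 = NOT(g9) = NOT 1 = 0
So g10 = 0 as required.

p=1, q=1, r=0, s=0, t=1, u=1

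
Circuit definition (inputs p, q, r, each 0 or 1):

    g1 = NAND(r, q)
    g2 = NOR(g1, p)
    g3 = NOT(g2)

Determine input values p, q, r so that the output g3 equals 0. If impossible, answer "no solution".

g3 = NOT(g2) must be 0, so g2 = 1.
g2 = NOR(g1, p) must be 1, so both g1 = 0 and p = 0.
Check with p=0 q=1 r=1:
g1 = NAND(r, q) = NAND(1, 1) = 0
g2 = NOR(g1, p) = NOR(0, 0) = 1
g3 = NOT(g2) = NOT 1 = 0
So g3 = 0 as required.

p=0 q=1 r=1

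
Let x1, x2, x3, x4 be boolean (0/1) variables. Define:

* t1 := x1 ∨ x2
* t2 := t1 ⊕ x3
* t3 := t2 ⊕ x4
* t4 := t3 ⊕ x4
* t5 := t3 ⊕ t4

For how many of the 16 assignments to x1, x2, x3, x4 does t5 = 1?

t5 = t3 ⊕ t4 must be 1, so t3 and t4 differ.
Enumerating the 16 input combinations, 8 give t5 = 1 and 8 give t5 = 0.

8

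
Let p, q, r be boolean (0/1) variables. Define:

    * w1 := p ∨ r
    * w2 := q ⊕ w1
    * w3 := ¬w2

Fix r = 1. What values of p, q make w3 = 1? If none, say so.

p=1, q=1

Check with r = 1 and p=1, q=1:
w1 = p ∨ r = 1 ∨ 1 = 1
w2 = q ⊕ w1 = 1 ⊕ 1 = 0
w3 = ¬w2 = ¬0 = 1
So w3 = 1.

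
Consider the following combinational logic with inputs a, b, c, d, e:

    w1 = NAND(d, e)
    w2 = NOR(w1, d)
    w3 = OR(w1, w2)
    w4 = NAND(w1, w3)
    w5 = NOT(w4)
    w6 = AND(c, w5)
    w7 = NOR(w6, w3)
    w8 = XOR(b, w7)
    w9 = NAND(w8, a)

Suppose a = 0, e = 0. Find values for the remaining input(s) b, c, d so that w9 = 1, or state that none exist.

w9 = NAND(w8, a) must be 1, so at least one of w8, a is 0.
Check with a = 0, e = 0 and b=1, c=0, d=1:
w1 = NAND(d, e) = NAND(1, 0) = 1
w2 = NOR(w1, d) = NOR(1, 1) = 0
w3 = OR(w1, w2) = OR(1, 0) = 1
w4 = NAND(w1, w3) = NAND(1, 1) = 0
w5 = NOT(w4) = NOT 0 = 1
w6 = AND(c, w5) = AND(0, 1) = 0
w7 = NOR(w6, w3) = NOR(0, 1) = 0
w8 = XOR(b, w7) = XOR(1, 0) = 1
w9 = NAND(w8, a) = NAND(1, 0) = 1
So w9 = 1.

b=1 c=0 d=1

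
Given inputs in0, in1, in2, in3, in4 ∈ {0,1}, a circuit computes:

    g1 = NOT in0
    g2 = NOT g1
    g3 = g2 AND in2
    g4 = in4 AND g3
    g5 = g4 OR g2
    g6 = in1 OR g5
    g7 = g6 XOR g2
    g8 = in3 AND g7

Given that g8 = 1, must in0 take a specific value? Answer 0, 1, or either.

g8 = in3 AND g7 must be 1, so both in3 = 1 and g7 = 1.
g7 = g6 XOR g2 must be 1, so g6 and g2 differ.
Every assignment with g8 = 1 has in0 = 0; there are 4 such assignment(s).
  in0=0, in1=1, in2=0, in3=1, in4=0
  in0=0, in1=1, in2=0, in3=1, in4=1
  in0=0, in1=1, in2=1, in3=1, in4=0
  in0=0, in1=1, in2=1, in3=1, in4=1

0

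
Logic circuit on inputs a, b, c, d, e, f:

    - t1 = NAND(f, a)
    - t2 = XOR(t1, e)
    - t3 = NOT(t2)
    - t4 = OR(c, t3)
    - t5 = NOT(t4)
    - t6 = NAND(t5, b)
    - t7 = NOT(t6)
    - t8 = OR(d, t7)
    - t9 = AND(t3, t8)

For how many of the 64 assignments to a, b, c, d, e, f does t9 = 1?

t9 = AND(t3, t8) must be 1, so both t3 = 1 and t8 = 1.
Enumerating the 64 input combinations, 16 give t9 = 1 and 48 give t9 = 0.

16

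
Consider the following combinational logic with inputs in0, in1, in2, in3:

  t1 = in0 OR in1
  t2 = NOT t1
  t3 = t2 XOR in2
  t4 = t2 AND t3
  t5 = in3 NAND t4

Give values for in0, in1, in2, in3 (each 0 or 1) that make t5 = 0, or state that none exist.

in0=0 in1=0 in2=0 in3=1

t5 = in3 NAND t4 must be 0, so both in3 = 1 and t4 = 1.
t4 = t2 AND t3 must be 1, so both t2 = 1 and t3 = 1.
t2 = NOT t1 must be 1, so t1 = 0.
Check with in0=0 in1=0 in2=0 in3=1:
t1 = in0 OR in1 = 0 OR 0 = 0
t2 = NOT t1 = NOT 0 = 1
t3 = t2 XOR in2 = 1 XOR 0 = 1
t4 = t2 AND t3 = 1 AND 1 = 1
t5 = in3 NAND t4 = 1 NAND 1 = 0
So t5 = 0 as required.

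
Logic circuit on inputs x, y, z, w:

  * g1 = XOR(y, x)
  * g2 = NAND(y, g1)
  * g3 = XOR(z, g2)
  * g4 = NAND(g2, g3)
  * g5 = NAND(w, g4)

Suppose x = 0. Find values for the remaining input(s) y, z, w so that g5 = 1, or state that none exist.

g5 = NAND(w, g4) must be 1, so at least one of w, g4 is 0.
Check with x = 0 and y=0, z=1, w=0:
g1 = XOR(y, x) = XOR(0, 0) = 0
g2 = NAND(y, g1) = NAND(0, 0) = 1
g3 = XOR(z, g2) = XOR(1, 1) = 0
g4 = NAND(g2, g3) = NAND(1, 0) = 1
g5 = NAND(w, g4) = NAND(0, 1) = 1
So g5 = 1.

y=0, z=1, w=0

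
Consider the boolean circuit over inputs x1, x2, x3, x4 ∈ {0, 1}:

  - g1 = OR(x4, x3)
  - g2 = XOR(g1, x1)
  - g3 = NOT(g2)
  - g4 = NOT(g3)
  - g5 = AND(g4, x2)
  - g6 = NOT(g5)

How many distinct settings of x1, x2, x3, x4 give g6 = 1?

g6 = NOT(g5) must be 1, so g5 = 0.
g5 = AND(g4, x2) must be 0, so at least one of g4, x2 is 0.
Enumerating the 16 input combinations, 12 give g6 = 1 and 4 give g6 = 0.

12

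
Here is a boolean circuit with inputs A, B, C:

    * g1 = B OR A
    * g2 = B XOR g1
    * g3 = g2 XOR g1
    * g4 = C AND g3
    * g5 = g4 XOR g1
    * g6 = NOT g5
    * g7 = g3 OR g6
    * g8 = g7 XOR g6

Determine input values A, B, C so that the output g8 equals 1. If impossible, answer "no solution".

A=1, B=1, C=0

Check with A=1, B=1, C=0:
g1 = B OR A = 1 OR 1 = 1
g2 = B XOR g1 = 1 XOR 1 = 0
g3 = g2 XOR g1 = 0 XOR 1 = 1
g4 = C AND g3 = 0 AND 1 = 0
g5 = g4 XOR g1 = 0 XOR 1 = 1
g6 = NOT g5 = NOT 1 = 0
g7 = g3 OR g6 = 1 OR 0 = 1
g8 = g7 XOR g6 = 1 XOR 0 = 1
So g8 = 1 as required.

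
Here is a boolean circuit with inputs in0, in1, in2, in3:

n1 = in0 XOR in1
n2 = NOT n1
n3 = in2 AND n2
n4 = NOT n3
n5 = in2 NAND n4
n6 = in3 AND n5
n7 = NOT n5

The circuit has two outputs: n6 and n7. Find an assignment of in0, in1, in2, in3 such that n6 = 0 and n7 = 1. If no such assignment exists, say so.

Check with in0=0, in1=1, in2=1, in3=0:
n1 = in0 XOR in1 = 0 XOR 1 = 1
n2 = NOT n1 = NOT 1 = 0
n3 = in2 AND n2 = 1 AND 0 = 0
n4 = NOT n3 = NOT 0 = 1
n5 = in2 NAND n4 = 1 NAND 1 = 0
n6 = in3 AND n5 = 0 AND 0 = 0
n7 = NOT n5 = NOT 0 = 1
So n6 = 0 and n7 = 1.

in0=0, in1=1, in2=1, in3=0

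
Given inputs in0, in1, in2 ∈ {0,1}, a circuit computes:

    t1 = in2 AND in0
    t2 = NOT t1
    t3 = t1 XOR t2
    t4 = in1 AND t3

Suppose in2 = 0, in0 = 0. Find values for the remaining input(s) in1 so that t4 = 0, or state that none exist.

t4 = in1 AND t3 must be 0, so at least one of in1, t3 is 0.
Check with in2 = 0, in0 = 0 and in1=0:
t1 = in2 AND in0 = 0 AND 0 = 0
t2 = NOT t1 = NOT 0 = 1
t3 = t1 XOR t2 = 0 XOR 1 = 1
t4 = in1 AND t3 = 0 AND 1 = 0
So t4 = 0.

in1=0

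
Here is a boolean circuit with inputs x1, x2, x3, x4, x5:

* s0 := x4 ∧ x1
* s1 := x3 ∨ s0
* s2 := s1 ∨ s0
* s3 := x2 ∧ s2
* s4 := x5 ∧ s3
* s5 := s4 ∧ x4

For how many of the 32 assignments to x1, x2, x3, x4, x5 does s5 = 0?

s5 = s4 ∧ x4 must be 0, so at least one of s4, x4 is 0.
Enumerating the 32 input combinations, 29 give s5 = 0 and 3 give s5 = 1.

29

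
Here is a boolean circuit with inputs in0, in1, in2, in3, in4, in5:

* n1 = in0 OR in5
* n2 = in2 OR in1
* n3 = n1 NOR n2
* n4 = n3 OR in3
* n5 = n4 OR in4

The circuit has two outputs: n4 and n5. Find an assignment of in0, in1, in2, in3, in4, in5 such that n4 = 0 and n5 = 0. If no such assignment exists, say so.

in0=1, in1=1, in2=1, in3=0, in4=0, in5=0

Check with in0=1, in1=1, in2=1, in3=0, in4=0, in5=0:
n1 = in0 OR in5 = 1 OR 0 = 1
n2 = in2 OR in1 = 1 OR 1 = 1
n3 = n1 NOR n2 = 1 NOR 1 = 0
n4 = n3 OR in3 = 0 OR 0 = 0
n5 = n4 OR in4 = 0 OR 0 = 0
So n4 = 0 and n5 = 0.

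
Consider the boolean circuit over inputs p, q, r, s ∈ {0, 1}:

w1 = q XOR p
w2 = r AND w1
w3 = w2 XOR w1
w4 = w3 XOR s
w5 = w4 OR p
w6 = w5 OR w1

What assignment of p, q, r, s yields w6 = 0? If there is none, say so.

p=0 q=0 r=1 s=0

w6 = w5 OR w1 must be 0, so both w5 = 0 and w1 = 0.
w5 = w4 OR p must be 0, so both w4 = 0 and p = 0.
Check with p=0 q=0 r=1 s=0:
w1 = q XOR p = 0 XOR 0 = 0
w2 = r AND w1 = 1 AND 0 = 0
w3 = w2 XOR w1 = 0 XOR 0 = 0
w4 = w3 XOR s = 0 XOR 0 = 0
w5 = w4 OR p = 0 OR 0 = 0
w6 = w5 OR w1 = 0 OR 0 = 0
So w6 = 0 as required.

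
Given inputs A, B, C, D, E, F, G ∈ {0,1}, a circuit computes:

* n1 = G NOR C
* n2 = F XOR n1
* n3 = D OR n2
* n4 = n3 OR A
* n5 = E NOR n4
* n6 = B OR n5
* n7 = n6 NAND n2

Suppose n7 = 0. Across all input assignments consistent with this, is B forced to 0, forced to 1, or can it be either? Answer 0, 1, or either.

n7 = n6 NAND n2 must be 0, so both n6 = 1 and n2 = 1.
Every assignment with n7 = 0 has B = 1; there are 32 such assignment(s).

1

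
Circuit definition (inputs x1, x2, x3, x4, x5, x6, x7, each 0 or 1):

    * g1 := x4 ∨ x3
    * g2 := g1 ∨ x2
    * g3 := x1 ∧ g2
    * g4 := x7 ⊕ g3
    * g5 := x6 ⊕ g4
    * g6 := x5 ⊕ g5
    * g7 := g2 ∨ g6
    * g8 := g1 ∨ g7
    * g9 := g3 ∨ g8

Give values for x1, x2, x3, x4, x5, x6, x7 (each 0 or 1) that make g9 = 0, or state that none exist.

x1=1 x2=0 x3=0 x4=0 x5=1 x6=0 x7=1

g9 = g3 ∨ g8 must be 0, so both g3 = 0 and g8 = 0.
g3 = x1 ∧ g2 must be 0, so at least one of x1, g2 is 0.
g8 = g1 ∨ g7 must be 0, so both g1 = 0 and g7 = 0.
Check with x1=1 x2=0 x3=0 x4=0 x5=1 x6=0 x7=1:
g1 = x4 ∨ x3 = 0 ∨ 0 = 0
g2 = g1 ∨ x2 = 0 ∨ 0 = 0
g3 = x1 ∧ g2 = 1 ∧ 0 = 0
g4 = x7 ⊕ g3 = 1 ⊕ 0 = 1
g5 = x6 ⊕ g4 = 0 ⊕ 1 = 1
g6 = x5 ⊕ g5 = 1 ⊕ 1 = 0
g7 = g2 ∨ g6 = 0 ∨ 0 = 0
g8 = g1 ∨ g7 = 0 ∨ 0 = 0
g9 = g3 ∨ g8 = 0 ∨ 0 = 0
So g9 = 0 as required.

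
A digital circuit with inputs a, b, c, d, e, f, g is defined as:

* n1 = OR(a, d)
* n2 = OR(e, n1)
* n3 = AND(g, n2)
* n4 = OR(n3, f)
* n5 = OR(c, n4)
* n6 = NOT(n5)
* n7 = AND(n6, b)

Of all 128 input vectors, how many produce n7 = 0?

n7 = AND(n6, b) must be 0, so at least one of n6, b is 0.
Enumerating the 128 input combinations, 119 give n7 = 0 and 9 give n7 = 1.

119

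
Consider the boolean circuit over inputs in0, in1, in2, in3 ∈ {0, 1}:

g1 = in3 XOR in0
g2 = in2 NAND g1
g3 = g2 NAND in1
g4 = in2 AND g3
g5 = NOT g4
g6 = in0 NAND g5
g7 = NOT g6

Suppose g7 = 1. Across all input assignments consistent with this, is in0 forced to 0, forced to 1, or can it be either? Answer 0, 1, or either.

1

g7 = NOT g6 must be 1, so g6 = 0.
Every assignment with g7 = 1 has in0 = 1; there are 5 such assignment(s).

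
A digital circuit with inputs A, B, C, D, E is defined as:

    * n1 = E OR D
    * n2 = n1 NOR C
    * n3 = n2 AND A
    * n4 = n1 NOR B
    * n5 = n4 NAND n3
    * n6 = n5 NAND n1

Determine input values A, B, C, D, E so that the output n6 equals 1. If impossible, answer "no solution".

n6 = n5 NAND n1 must be 1, so at least one of n5, n1 is 0.
Check with A=1, B=1, C=0, D=0, E=0:
n1 = E OR D = 0 OR 0 = 0
n2 = n1 NOR C = 0 NOR 0 = 1
n3 = n2 AND A = 1 AND 1 = 1
n4 = n1 NOR B = 0 NOR 1 = 0
n5 = n4 NAND n3 = 0 NAND 1 = 1
n6 = n5 NAND n1 = 1 NAND 0 = 1
So n6 = 1 as required.

A=1, B=1, C=0, D=0, E=0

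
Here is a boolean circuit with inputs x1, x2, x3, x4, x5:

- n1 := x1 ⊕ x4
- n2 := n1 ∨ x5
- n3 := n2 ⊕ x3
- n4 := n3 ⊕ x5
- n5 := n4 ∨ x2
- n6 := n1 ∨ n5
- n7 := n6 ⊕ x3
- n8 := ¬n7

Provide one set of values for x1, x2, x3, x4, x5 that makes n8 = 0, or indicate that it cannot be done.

n8 = ¬n7 must be 0, so n7 = 1.
Check with x1=0, x2=0, x3=0, x4=1, x5=0:
n1 = x1 ⊕ x4 = 0 ⊕ 1 = 1
n2 = n1 ∨ x5 = 1 ∨ 0 = 1
n3 = n2 ⊕ x3 = 1 ⊕ 0 = 1
n4 = n3 ⊕ x5 = 1 ⊕ 0 = 1
n5 = n4 ∨ x2 = 1 ∨ 0 = 1
n6 = n1 ∨ n5 = 1 ∨ 1 = 1
n7 = n6 ⊕ x3 = 1 ⊕ 0 = 1
n8 = ¬n7 = ¬1 = 0
So n8 = 0 as required.

x1=0, x2=0, x3=0, x4=1, x5=0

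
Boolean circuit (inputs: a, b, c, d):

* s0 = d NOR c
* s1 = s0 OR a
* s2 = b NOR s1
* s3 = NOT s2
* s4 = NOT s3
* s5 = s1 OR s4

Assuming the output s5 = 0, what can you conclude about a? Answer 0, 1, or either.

0

s5 = s1 OR s4 must be 0, so both s1 = 0 and s4 = 0.
s1 = s0 OR a must be 0, so both s0 = 0 and a = 0.
s4 = NOT s3 must be 0, so s3 = 1.
Every assignment with s5 = 0 has a = 0; there are 3 such assignment(s).
  a=0, b=1, c=0, d=1
  a=0, b=1, c=1, d=0
  a=0, b=1, c=1, d=1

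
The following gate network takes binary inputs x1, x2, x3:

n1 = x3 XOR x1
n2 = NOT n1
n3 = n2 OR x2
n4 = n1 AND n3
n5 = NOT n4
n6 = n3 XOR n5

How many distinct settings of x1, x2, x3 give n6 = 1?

4

n6 = n3 XOR n5 must be 1, so n3 and n5 differ.
Satisfying assignments:
  x1=0, x2=0, x3=1
  x1=0, x2=1, x3=1
  x1=1, x2=0, x3=0
  x1=1, x2=1, x3=0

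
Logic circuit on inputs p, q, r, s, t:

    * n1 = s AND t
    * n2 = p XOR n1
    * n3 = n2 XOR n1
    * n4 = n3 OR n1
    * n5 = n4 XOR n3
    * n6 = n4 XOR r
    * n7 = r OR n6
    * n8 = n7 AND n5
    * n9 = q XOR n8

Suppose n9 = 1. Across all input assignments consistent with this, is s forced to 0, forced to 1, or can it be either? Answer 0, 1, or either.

either

Both values of s occur among assignments with n9 = 1:
  s=0: p=0, q=1, r=0, s=0, t=0
  s=1: p=0, q=0, r=0, s=1, t=1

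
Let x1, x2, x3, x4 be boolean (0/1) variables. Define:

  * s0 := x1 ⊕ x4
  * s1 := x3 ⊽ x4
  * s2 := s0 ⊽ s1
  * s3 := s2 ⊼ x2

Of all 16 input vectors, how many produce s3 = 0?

s3 = s2 ⊼ x2 must be 0, so both s2 = 1 and x2 = 1.
s2 = s0 ⊽ s1 must be 1, so both s0 = 0 and s1 = 0.
Satisfying assignments:
  x1=0, x2=1, x3=1, x4=0
  x1=1, x2=1, x3=0, x4=1
  x1=1, x2=1, x3=1, x4=1

3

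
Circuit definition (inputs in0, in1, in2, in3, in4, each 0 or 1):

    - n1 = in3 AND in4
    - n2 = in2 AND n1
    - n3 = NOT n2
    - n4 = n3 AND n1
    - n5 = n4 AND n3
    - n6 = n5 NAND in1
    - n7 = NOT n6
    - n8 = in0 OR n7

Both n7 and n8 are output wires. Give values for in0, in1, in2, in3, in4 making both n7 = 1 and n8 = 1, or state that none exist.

in0=1, in1=1, in2=0, in3=1, in4=1

Check with in0=1, in1=1, in2=0, in3=1, in4=1:
n1 = in3 AND in4 = 1 AND 1 = 1
n2 = in2 AND n1 = 0 AND 1 = 0
n3 = NOT n2 = NOT 0 = 1
n4 = n3 AND n1 = 1 AND 1 = 1
n5 = n4 AND n3 = 1 AND 1 = 1
n6 = n5 NAND in1 = 1 NAND 1 = 0
n7 = NOT n6 = NOT 0 = 1
n8 = in0 OR n7 = 1 OR 1 = 1
So n7 = 1 and n8 = 1.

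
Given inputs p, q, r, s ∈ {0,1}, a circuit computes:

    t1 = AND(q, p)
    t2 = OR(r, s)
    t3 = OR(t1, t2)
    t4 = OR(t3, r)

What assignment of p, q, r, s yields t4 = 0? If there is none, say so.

Check with p=1, q=0, r=0, s=0:
t1 = AND(q, p) = AND(0, 1) = 0
t2 = OR(r, s) = OR(0, 0) = 0
t3 = OR(t1, t2) = OR(0, 0) = 0
t4 = OR(t3, r) = OR(0, 0) = 0
So t4 = 0 as required.

p=1, q=0, r=0, s=0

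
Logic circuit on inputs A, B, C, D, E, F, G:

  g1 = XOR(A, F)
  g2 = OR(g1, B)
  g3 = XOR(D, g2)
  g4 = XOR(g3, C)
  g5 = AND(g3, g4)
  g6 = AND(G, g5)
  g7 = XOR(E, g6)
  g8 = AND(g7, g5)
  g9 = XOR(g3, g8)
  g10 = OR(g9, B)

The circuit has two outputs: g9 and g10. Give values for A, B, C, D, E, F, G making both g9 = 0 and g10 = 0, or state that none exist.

Check with A=0, B=0, C=0, D=0, E=0, F=0, G=0:
g1 = XOR(A, F) = XOR(0, 0) = 0
g2 = OR(g1, B) = OR(0, 0) = 0
g3 = XOR(D, g2) = XOR(0, 0) = 0
g4 = XOR(g3, C) = XOR(0, 0) = 0
g5 = AND(g3, g4) = AND(0, 0) = 0
g6 = AND(G, g5) = AND(0, 0) = 0
g7 = XOR(E, g6) = XOR(0, 0) = 0
g8 = AND(g7, g5) = AND(0, 0) = 0
g9 = XOR(g3, g8) = XOR(0, 0) = 0
g10 = OR(g9, B) = OR(0, 0) = 0
So g9 = 0 and g10 = 0.

A=0, B=0, C=0, D=0, E=0, F=0, G=0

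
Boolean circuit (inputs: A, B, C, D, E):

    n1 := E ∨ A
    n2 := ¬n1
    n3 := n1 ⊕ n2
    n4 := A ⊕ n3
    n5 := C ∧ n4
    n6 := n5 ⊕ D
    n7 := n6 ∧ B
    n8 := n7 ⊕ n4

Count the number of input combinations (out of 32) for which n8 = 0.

16

n8 = n7 ⊕ n4 must be 0, so n7 and n4 are equal.
Enumerating the 32 input combinations, 16 give n8 = 0 and 16 give n8 = 1.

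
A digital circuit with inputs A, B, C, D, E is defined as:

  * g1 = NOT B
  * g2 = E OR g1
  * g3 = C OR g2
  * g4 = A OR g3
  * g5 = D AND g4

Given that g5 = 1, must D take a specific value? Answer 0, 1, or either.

1

g5 = D AND g4 must be 1, so both D = 1 and g4 = 1.
g4 = A OR g3 must be 1, so at least one of A, g3 is 1.
Every assignment with g5 = 1 has D = 1; there are 15 such assignment(s).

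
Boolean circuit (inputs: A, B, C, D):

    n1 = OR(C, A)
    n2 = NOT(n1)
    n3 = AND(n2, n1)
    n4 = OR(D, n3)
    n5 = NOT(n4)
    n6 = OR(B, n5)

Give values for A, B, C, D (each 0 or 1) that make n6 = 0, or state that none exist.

A=0, B=0, C=1, D=1

n6 = OR(B, n5) must be 0, so both B = 0 and n5 = 0.
n5 = NOT(n4) must be 0, so n4 = 1.
n4 = OR(D, n3) must be 1, so at least one of D, n3 is 1.
Check with A=0, B=0, C=1, D=1:
n1 = OR(C, A) = OR(1, 0) = 1
n2 = NOT(n1) = NOT 1 = 0
n3 = AND(n2, n1) = AND(0, 1) = 0
n4 = OR(D, n3) = OR(1, 0) = 1
n5 = NOT(n4) = NOT 1 = 0
n6 = OR(B, n5) = OR(0, 0) = 0
So n6 = 0 as required.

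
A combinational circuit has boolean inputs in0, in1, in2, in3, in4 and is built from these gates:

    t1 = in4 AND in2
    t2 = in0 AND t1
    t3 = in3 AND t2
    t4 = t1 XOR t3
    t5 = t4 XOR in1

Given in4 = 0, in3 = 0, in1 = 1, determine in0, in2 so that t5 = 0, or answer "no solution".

no solution exists

With in4 = 0, in3 = 0, in1 = 1 fixed, none of the 4 settings of in0, in2 give t5 = 0.
For example, with in0=0, in2=0:
t1 = in4 AND in2 = 0 AND 0 = 0
t2 = in0 AND t1 = 0 AND 0 = 0
t3 = in3 AND t2 = 0 AND 0 = 0
t4 = t1 XOR t3 = 0 XOR 0 = 0
t5 = t4 XOR in1 = 0 XOR 1 = 1
giving t5 = 1 ≠ 0.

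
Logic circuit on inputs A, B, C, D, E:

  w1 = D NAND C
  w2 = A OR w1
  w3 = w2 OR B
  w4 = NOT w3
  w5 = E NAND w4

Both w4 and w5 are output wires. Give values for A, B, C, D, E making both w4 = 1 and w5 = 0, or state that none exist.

A=0, B=0, C=1, D=1, E=1

Check with A=0, B=0, C=1, D=1, E=1:
w1 = D NAND C = 1 NAND 1 = 0
w2 = A OR w1 = 0 OR 0 = 0
w3 = w2 OR B = 0 OR 0 = 0
w4 = NOT w3 = NOT 0 = 1
w5 = E NAND w4 = 1 NAND 1 = 0
So w4 = 1 and w5 = 0.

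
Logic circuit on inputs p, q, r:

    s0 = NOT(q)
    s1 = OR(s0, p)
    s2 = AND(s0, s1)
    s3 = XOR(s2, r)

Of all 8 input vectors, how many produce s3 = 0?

4

s3 = XOR(s2, r) must be 0, so s2 and r are equal.
Satisfying assignments:
  p=0, q=0, r=1
  p=0, q=1, r=0
  p=1, q=0, r=1
  p=1, q=1, r=0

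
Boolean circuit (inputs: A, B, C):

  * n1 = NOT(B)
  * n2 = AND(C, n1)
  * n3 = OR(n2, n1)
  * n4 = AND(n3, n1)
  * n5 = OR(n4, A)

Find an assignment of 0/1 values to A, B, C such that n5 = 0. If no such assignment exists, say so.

A=0, B=1, C=1

n5 = OR(n4, A) must be 0, so both n4 = 0 and A = 0.
Check with A=0, B=1, C=1:
n1 = NOT(B) = NOT 1 = 0
n2 = AND(C, n1) = AND(1, 0) = 0
n3 = OR(n2, n1) = OR(0, 0) = 0
n4 = AND(n3, n1) = AND(0, 0) = 0
n5 = OR(n4, A) = OR(0, 0) = 0
So n5 = 0 as required.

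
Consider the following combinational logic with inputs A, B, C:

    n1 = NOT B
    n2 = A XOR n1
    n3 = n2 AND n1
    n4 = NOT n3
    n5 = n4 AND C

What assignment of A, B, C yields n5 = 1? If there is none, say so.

Check with A=0, B=1, C=1:
n1 = NOT B = NOT 1 = 0
n2 = A XOR n1 = 0 XOR 0 = 0
n3 = n2 AND n1 = 0 AND 0 = 0
n4 = NOT n3 = NOT 0 = 1
n5 = n4 AND C = 1 AND 1 = 1
So n5 = 1 as required.

A=0, B=1, C=1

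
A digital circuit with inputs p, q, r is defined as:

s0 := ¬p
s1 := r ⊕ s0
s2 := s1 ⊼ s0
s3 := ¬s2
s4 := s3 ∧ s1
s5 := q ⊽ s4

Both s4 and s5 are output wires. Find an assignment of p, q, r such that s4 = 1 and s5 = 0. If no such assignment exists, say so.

p=0, q=0, r=0

Check with p=0, q=0, r=0:
s0 = ¬p = ¬0 = 1
s1 = r ⊕ s0 = 0 ⊕ 1 = 1
s2 = s1 ⊼ s0 = 1 ⊼ 1 = 0
s3 = ¬s2 = ¬0 = 1
s4 = s3 ∧ s1 = 1 ∧ 1 = 1
s5 = q ⊽ s4 = 0 ⊽ 1 = 0
So s4 = 1 and s5 = 0.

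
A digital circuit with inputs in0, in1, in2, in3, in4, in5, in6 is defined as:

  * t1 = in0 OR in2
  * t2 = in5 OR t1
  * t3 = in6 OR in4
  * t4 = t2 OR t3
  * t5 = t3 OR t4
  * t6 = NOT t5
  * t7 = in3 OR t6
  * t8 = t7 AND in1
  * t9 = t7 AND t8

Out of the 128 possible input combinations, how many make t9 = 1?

33

t9 = t7 AND t8 must be 1, so both t7 = 1 and t8 = 1.
t7 = in3 OR t6 must be 1, so at least one of in3, t6 is 1.
Enumerating the 128 input combinations, 33 give t9 = 1 and 95 give t9 = 0.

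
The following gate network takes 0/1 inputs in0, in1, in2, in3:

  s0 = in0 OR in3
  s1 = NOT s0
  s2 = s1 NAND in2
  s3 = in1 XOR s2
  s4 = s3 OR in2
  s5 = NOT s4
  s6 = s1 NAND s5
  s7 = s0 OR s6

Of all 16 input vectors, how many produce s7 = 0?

1

s7 = s0 OR s6 must be 0, so both s0 = 0 and s6 = 0.
Satisfying assignments:
  in0=0, in1=1, in2=0, in3=0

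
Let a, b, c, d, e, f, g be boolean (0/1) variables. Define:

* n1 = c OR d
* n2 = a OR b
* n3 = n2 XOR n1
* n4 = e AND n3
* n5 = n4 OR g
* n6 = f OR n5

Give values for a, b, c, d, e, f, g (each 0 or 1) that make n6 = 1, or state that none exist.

a=1, b=1, c=1, d=1, e=0, f=0, g=1

n6 = f OR n5 must be 1, so at least one of f, n5 is 1.
Check with a=1, b=1, c=1, d=1, e=0, f=0, g=1:
n1 = c OR d = 1 OR 1 = 1
n2 = a OR b = 1 OR 1 = 1
n3 = n2 XOR n1 = 1 XOR 1 = 0
n4 = e AND n3 = 0 AND 0 = 0
n5 = n4 OR g = 0 OR 1 = 1
n6 = f OR n5 = 0 OR 1 = 1
So n6 = 1 as required.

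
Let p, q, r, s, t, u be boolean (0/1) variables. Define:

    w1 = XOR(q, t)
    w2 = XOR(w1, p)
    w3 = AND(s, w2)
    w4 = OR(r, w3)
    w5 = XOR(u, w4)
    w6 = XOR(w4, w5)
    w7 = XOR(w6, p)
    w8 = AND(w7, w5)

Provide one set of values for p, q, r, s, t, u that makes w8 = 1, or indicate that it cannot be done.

p=0 q=0 r=0 s=1 t=0 u=1

w8 = AND(w7, w5) must be 1, so both w7 = 1 and w5 = 1.
w7 = XOR(w6, p) must be 1, so w6 and p differ.
w5 = XOR(u, w4) must be 1, so u and w4 differ.
Check with p=0 q=0 r=0 s=1 t=0 u=1:
w1 = XOR(q, t) = XOR(0, 0) = 0
w2 = XOR(w1, p) = XOR(0, 0) = 0
w3 = AND(s, w2) = AND(1, 0) = 0
w4 = OR(r, w3) = OR(0, 0) = 0
w5 = XOR(u, w4) = XOR(1, 0) = 1
w6 = XOR(w4, w5) = XOR(0, 1) = 1
w7 = XOR(w6, p) = XOR(1, 0) = 1
w8 = AND(w7, w5) = AND(1, 1) = 1
So w8 = 1 as required.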